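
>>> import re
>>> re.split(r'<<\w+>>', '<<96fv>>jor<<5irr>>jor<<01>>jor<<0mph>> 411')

Splitting on the pattern gives 5 pieces.

['', 'jor', 'jor', 'jor', ' 411']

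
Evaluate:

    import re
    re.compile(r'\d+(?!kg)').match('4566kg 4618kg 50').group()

With `match`, the pattern is implicitly anchored at the beginning.
The match spans [0:3] → '456'.

'456'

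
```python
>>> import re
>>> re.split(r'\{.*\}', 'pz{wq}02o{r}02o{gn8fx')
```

['pz', '02o{gn8fx']

Matches to split on: at [2:12] → '{wq}02o{r}'.
Splitting on the pattern gives 2 pieces.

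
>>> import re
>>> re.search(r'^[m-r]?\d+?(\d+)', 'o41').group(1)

'1'

The match spans [0:3] → 'o41'.
Captured: group 1 = '1'.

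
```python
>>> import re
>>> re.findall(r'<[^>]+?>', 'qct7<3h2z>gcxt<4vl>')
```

`findall` yields the raw match text (2 of them) because the pattern has no groups.

['<3h2z>', '<4vl>']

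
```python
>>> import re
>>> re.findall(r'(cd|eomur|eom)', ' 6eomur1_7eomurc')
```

Branches in `(...|...)` are attempted left-to-right; the first branch that allows the whole pattern to succeed is taken.
Walking the string: at [2:7] match 'eomur', group 1 = 'eomur'; at [10:15] match 'eomur', group 1 = 'eomur'.
Because there's exactly one group, `findall` drops the full match and keeps group 1 from each hit.

['eomur', 'eomur']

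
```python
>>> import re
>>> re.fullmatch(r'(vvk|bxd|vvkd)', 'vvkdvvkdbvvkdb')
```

`fullmatch` succeeds only if the pattern covers the string from start to end.
Here the pattern can't cover the whole string, so the call returns None.

None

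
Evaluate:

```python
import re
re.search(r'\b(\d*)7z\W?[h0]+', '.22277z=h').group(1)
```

'2227'

The match spans [1:9] → '22277z=h'.
Captured: group 1 = '2227'.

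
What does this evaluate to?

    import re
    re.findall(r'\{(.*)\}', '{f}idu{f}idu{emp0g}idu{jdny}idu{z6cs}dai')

`findall` collects group 1 from the one match (1 total).

['f}idu{f}idu{emp0g}idu{jdny}idu{z6cs']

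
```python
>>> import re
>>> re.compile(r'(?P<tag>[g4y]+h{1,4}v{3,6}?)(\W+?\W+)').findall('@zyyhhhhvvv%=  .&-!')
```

Pattern: one or more of one of [g4y], then 1 to 4 of a literal 'h', then 3 to 6 of a literal 'v' (lazy) (captured as 'tag'); then one or more of a non-word character (lazy), then one or more of a non-word character (captured).
Matches: at [2:19] match 'yyhhhhvvv%=  .&-!', groups = ('yyhhhhvvv', '%=  .&-!').
Multiple groups make `findall` return tuples — one 2-tuple for the one match.

[('yyhhhhvvv', '%=  .&-!')]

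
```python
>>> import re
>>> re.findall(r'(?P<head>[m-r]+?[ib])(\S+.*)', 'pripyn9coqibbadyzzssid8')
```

Pattern: one or more of a character in [m-r] (lazy), then one of [ib] (captured as 'head'); then one or more of a non-whitespace character, then zero or more of any character (captured).
Walking the string: at [0:23] match 'pripyn9coqibbadyzzssid8', groups = ('pri', 'pyn9coqibbadyzzssid8').
With 2 capturing groups, `findall` returns a 2-tuple per match.

[('pri', 'pyn9coqibbadyzzssid8')]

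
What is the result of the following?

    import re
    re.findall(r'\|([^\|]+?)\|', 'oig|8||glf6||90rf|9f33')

['8', 'glf6', '90rf']

Because there's exactly one group, `findall` drops the full match and keeps group 1 from each hit.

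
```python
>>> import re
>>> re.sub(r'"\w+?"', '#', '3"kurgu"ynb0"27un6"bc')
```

Every occurrence is swapped for '#'.

'3#ynb0#bc'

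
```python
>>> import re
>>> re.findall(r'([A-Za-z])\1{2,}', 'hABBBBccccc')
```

['B', 'c']

`\1` has to match the exact text group 1 already captured.
Scanning left to right: at [2:6] match 'BBBB', group 1 = 'B'; at [6:11] match 'ccccc', group 1 = 'c'.
One capturing group, so `findall` returns just the captured substring from each match — 2 in all.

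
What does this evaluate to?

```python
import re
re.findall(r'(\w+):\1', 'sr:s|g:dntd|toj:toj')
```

['toj']

`\1` has to match the exact text group 1 already captured.
`findall` collects group 1 from the one match (1 total).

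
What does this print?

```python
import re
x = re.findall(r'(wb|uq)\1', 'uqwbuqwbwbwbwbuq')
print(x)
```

A backreference is literal: `\1` must see the identical characters the first group matched.
Scanning left to right: at [6:10] match 'wbwb', group 1 = 'wb'; at [10:14] match 'wbwb', group 1 = 'wb'.
`findall` collects group 1 from each match (2 total).

['wb', 'wb']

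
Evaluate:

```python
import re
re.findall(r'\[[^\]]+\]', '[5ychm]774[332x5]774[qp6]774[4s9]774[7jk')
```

Scanning left to right: at [0:7] → '[5ychm]'; at [10:17] → '[332x5]'; at [20:25] → '[qp6]'; at [28:33] → '[4s9]'.
With no groups in the pattern, `findall` gives back each whole match — 4 here.

['[5ychm]', '[332x5]', '[qp6]', '[4s9]']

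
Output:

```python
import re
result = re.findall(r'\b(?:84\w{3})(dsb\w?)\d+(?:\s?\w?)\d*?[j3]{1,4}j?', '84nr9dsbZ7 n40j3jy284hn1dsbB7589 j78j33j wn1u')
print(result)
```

This matches a word boundary (`\b`, zero-width); then the literal '84', then exactly 3 of a word character (non-capturing group); then the literal 'dsb', then optionally a word character (captured); then one or more of a digit; then optionally whitespace, then optionally a word character (non-capturing group); then zero or more of a digit (lazy), then 1 to 4 of one of [j3], then optionally a literal 'j'.
Scanning left to right: at [0:17] match '84nr9dsbZ7 n40j3j', group 1 = 'dsbZ'.
`findall` collects group 1 from the one match (1 total).

['dsbZ']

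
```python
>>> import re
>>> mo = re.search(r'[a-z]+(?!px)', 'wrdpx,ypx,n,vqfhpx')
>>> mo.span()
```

The negative lookahead/lookbehind blocks any match where the forbidden context is present.
`re.search` scans for the first position where the pattern succeeds.
The match spans [0:5] → 'wrdpx'.

(0, 5)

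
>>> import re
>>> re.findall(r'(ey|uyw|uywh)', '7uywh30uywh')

['uyw', 'uyw']

Alternation tries branches left to right and keeps the first one that lets the overall match succeed at that position.
Walking the string: at [1:4] match 'uyw', group 1 = 'uyw'; at [7:10] match 'uyw', group 1 = 'uyw'.
One capturing group, so `findall` returns just the captured substring from each match — 2 in all.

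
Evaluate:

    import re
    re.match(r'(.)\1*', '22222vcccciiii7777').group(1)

After group 1 captures some text, `\1` only succeeds where that same text appears again.
`re.match` won't scan ahead — the pattern has to work from the very first character.
The match spans [0:5] → '22222'.
Captured: group 1 = '2'.

'2'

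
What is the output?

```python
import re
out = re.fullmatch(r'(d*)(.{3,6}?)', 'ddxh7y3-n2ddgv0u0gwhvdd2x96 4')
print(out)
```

None

The pattern matches zero or more of a literal 'd' (captured); then 3 to 6 of any character (lazy) (captured).
`re.fullmatch` is like wrapping the pattern in `^…$` (in single-line mode).
Here the string isn't matched end-to-end, so the call returns None.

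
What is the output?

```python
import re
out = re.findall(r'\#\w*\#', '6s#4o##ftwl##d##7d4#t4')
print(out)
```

Matches: at [2:6] → '#4o#'; at [6:12] → '#ftwl#'; at [12:15] → '#d#'; at [15:20] → '#7d4#'.
`findall` yields the raw match text (4 of them) because the pattern has no groups.

['#4o#', '#ftwl#', '#d#', '#7d4#']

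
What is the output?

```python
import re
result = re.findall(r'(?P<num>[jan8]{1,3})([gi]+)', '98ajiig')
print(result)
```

[('8aj', 'iig')]

`findall` packs the 2 group values into a tuple for every match.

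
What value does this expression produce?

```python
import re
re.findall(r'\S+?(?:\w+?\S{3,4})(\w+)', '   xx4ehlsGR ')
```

A `+?`/`*?`/`{m,n}?` starts at its minimum and grows only as far as needed for what follows to match.
With a single group, `findall` returns only what that group captured — 1 item.

['sGR']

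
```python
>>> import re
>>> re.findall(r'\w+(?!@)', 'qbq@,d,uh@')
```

['qb', 'd', 'u']

Because the assertion is negative and zero-width, positions next to the forbidden text are skipped.
Since nothing is captured, `findall` lists the 3 matched substrings directly.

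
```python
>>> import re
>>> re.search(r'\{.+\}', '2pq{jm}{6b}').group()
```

'{jm}{6b}'

`search` walks the string left to right and returns the first match it finds.
The match spans [3:11] → '{jm}{6b}'.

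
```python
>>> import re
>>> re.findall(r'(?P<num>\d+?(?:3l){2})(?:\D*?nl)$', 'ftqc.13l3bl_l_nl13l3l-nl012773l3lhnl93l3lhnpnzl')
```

With a single group, `findall` returns only what that group captured — 0 items.
Nothing in the string satisfies the pattern, so the list is empty.

[]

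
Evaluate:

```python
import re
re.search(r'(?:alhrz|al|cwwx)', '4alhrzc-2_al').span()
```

(1, 6)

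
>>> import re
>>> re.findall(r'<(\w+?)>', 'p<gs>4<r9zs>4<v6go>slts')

Matches: at [1:5] match '<gs>', group 1 = 'gs'; at [6:12] match '<r9zs>', group 1 = 'r9zs'; at [13:19] match '<v6go>', group 1 = 'v6go'.
`findall` collects group 1 from each match (3 total).

['gs', 'r9zs', 'v6go']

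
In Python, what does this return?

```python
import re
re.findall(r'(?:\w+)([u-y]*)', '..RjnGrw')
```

This matches one or more of a word character (non-capturing group); then zero or more of a character in [u-y] (captured).
`findall` collects group 1 from the one match (1 total).

['']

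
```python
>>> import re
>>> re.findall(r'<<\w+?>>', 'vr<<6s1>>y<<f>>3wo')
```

`findall` yields the raw match text (2 of them) because the pattern has no groups.

['<<6s1>>', '<<f>>']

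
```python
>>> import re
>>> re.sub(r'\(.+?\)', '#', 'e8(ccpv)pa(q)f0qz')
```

Lazy quantifiers expand one character at a time until the remainder of the pattern can match.
Matches: at [2:8] → '(ccpv)'; at [10:13] → '(q)'.
Each match is replaced by '#'.

'e8#pa#f0qz'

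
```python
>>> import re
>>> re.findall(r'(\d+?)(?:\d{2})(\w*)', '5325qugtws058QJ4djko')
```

A `+?`/`*?`/`{m,n}?` starts at its minimum and grows only as far as needed for what follows to match.
2 groups means the one result is a tuple of 2 captured strings — 1 here.

[('5', '5qugtws058QJ4djko')]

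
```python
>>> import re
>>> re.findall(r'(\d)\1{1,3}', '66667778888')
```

['6', '7', '8']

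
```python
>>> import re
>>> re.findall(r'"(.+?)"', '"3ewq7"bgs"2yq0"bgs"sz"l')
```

A `+?`/`*?`/`{m,n}?` starts at its minimum and grows only as far as needed for what follows to match.
Because there's exactly one group, `findall` drops the full match and keeps group 1 from each hit.

['3ewq7', '2yq0', 'sz']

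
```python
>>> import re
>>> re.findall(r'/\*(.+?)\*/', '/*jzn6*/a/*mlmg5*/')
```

['jzn6', 'mlmg5']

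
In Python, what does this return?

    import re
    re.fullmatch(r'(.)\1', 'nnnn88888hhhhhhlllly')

None

`fullmatch` succeeds only if the pattern covers the string from start to end.
Here there's no way to consume every character, so the call returns None.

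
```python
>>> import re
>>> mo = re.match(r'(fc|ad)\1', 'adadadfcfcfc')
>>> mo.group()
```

'adad'

`\1` has to match the exact text group 1 already captured.
`match` is anchored at position 0; if the pattern doesn't fit there, it returns None.
The match spans [0:4] → 'adad'.
Captured: group 1 = 'ad'.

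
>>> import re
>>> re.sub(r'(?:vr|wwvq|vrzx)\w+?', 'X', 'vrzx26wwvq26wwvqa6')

'Xx26X6X6'

Alternation tries branches left to right and keeps the first one that lets the overall match succeed at that position.
`sub` substitutes 'X' at each match site.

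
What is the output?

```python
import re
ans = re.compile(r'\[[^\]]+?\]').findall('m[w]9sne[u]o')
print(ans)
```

['[w]', '[u]']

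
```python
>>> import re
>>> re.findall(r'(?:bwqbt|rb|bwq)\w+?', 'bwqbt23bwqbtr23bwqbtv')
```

['bwqbt2', 'bwqbtr', 'bwqbtv']

Alternation isn't longest-match — the leftmost alternative that fits at this position is chosen.
Walking the string: at [0:6] → 'bwqbt2'; at [7:13] → 'bwqbtr'; at [15:21] → 'bwqbtv'.
With no groups in the pattern, `findall` gives back each whole match — 3 here.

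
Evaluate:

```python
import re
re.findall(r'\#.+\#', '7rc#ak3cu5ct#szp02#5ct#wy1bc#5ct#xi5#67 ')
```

['#ak3cu5ct#szp02#5ct#wy1bc#5ct#xi5#']

`findall` yields the raw match text (1 of them) because the pattern has no groups.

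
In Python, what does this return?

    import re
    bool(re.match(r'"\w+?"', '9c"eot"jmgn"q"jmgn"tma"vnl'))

`re.match` won't scan ahead — the pattern has to work from the very first character.
Here position 0 doesn't satisfy it, so the call returns None, and `bool(None)` is False.

False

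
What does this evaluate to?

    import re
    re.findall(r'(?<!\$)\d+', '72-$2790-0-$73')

The negative lookaround is zero-width — it rules out positions where the adjacent text would match, without consuming anything.
With no groups in the pattern, `findall` gives back each whole match — 4 here.

['72', '790', '0', '3']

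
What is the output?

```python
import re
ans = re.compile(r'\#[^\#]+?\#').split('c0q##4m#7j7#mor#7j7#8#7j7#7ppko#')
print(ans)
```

Matches to split on: at [4:8] → '#4m#'; at [11:16] → '#mor#'; at [19:22] → '#8#'; at [25:32] → '#7ppko#'.
Each match becomes a cut point; 5 segments remain.

['c0q#', '7j7', '7j7', '7j7', '']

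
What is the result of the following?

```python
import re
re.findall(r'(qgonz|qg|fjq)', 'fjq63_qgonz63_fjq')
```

['fjq', 'qgonz', 'fjq']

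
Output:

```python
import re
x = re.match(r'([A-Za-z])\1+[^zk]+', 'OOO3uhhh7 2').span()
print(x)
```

(0, 11)

A backreference is literal: `\1` must see the identical characters the first group matched.
`re.match` won't scan ahead — the pattern has to work from the very first character.
The match spans [0:11] → 'OOO3uhhh7 2'.
Captured: group 1 = 'O'.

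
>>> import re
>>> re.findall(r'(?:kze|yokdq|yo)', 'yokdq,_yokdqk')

['yokdq', 'yokdq']

`|` is ordered: at each position the engine commits to the first alternative that works.
Since nothing is captured, `findall` lists the 2 matched substrings directly.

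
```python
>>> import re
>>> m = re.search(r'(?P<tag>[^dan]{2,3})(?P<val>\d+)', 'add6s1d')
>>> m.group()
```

'6s1'

The pattern matches 2 to 3 of any character except [dan] (captured as 'tag'); then one or more of a digit (captured as 'val').
`search` walks the string left to right and returns the first match it finds.
The match spans [3:6] → '6s1'.
Captured: group 1 = '6s', group 2 = '1'.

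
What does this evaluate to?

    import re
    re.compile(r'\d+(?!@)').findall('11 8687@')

The negative lookaround is zero-width — it rules out positions where the adjacent text would match, without consuming anything.
Walking the string: at [0:2] → '11'; at [3:6] → '868'.
Since nothing is captured, `findall` lists the 2 matched substrings directly.

['11', '868']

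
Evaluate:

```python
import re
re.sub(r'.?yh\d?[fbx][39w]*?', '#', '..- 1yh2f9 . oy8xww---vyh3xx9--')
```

'..- #9 . oy8xww---#x9--'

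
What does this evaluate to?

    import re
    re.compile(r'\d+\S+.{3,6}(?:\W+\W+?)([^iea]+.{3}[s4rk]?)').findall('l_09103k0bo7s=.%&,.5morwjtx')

Pattern: one or more of a digit; then one or more of a non-whitespace character, then 3 to 6 of any character; then one or more of a non-word character, then one or more of a non-word character (lazy) (non-capturing group); then one or more of any character except [iea], then exactly 3 of any character, then optionally one of [s4rk] (captured).
One capturing group, so `findall` returns just the captured substring from the one match — 1 in all.

['5morwjtx']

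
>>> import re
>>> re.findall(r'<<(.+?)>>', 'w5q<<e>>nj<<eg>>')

['e', 'eg']

A `+?`/`*?`/`{m,n}?` starts at its minimum and grows only as far as needed for what follows to match.
Walking the string: at [3:8] match '<<e>>', group 1 = 'e'; at [10:16] match '<<eg>>', group 1 = 'eg'.
One capturing group, so `findall` returns just the captured substring from each match — 2 in all.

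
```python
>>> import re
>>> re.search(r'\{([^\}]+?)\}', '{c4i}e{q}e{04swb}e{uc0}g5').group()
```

'{c4i}'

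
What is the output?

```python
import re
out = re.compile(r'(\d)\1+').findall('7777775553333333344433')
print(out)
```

`\1` is not a pattern — it's the concrete string captured by group 1, re-applied verbatim.
`findall` collects group 1 from each match (5 total).

['7', '5', '3', '4', '3']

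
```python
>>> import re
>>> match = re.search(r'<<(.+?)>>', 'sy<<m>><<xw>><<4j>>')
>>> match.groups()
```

Lazy quantifiers expand one character at a time until the remainder of the pattern can match.
`re.search` scans for the first position where the pattern succeeds.
The match spans [2:7] → '<<m>>'.
Captured: group 1 = 'm'.

('m',)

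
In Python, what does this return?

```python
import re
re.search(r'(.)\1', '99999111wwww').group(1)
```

'9'

After group 1 captures some text, `\1` only succeeds where that same text appears again.
Unlike `match`, `search` isn't anchored — it looks for the pattern anywhere in the string.
The match spans [0:2] → '99'.
Captured: group 1 = '9'.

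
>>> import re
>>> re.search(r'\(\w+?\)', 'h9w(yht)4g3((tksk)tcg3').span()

The match spans [3:8] → '(yht)'.

(3, 8)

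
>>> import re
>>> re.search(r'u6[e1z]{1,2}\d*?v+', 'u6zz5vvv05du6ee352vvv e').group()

This matches the literal 'u6', then 1 to 2 of one of [e1z]; then zero or more of a digit (lazy), then one or more of the literal 'v'.
`search` walks the string left to right and returns the first match it finds.
The match spans [0:8] → 'u6zz5vvv'.

'u6zz5vvv'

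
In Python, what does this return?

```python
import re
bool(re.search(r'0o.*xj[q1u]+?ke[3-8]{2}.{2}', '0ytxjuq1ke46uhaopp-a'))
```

The pattern matches the literal '0o', then zero or more of any character, then the literal 'xj'; then one or more of one of [q1u] (lazy); then the literal 'ke', then exactly 2 of a character in [3-8], then exactly 2 of any character.
`re.search` tries every starting position until one works.
Here nothing in the string fits, so the call returns None, and `bool(None)` is False.

False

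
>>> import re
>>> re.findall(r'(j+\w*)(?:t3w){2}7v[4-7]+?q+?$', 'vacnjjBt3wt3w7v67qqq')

['jjB']

This matches one or more of a literal 'j', then zero or more of a word character (captured); then the literal 't3w' repeated 2 times, then the literal '7v'; then one or more of a character in [4-7] (lazy), then one or more of a literal 'q' (lazy); then anchored at the end.
Scanning left to right: at [4:20] match 'jjBt3wt3w7v67qqq', group 1 = 'jjB'.
Because there's exactly one group, `findall` drops the full match and keeps group 1 from the one hit.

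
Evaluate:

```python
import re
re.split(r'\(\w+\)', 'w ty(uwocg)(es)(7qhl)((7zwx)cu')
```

Matches to split on: at [4:11] → '(uwocg)'; at [11:15] → '(es)'; at [15:21] → '(7qhl)'; at [22:28] → '(7zwx)'.
Splitting on the pattern gives 5 pieces.

['w ty', '', '', '(', 'cu']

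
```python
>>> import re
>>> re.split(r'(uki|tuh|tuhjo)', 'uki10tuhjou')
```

['', 'uki', '10', 'tuh', 'jou']

Branches in `(...|...)` are attempted left-to-right; the first branch that allows the whole pattern to succeed is taken.
`re.split` interleaves the captured-group text with the surrounding fragments.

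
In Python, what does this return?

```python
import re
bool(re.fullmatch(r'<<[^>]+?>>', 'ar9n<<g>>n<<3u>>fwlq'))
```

False

`re.fullmatch` is like wrapping the pattern in `^…$` (in single-line mode).
Here the pattern can't cover the whole string, so the call returns None, and `bool(None)` is False.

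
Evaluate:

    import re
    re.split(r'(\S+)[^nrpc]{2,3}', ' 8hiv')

[' ', '8h', '']

Because the pattern has a capturing group, `split` also inserts each captured text between the pieces.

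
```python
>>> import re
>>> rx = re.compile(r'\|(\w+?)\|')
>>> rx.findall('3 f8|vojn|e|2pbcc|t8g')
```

['vojn', '2pbcc']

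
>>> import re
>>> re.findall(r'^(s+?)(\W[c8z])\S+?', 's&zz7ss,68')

The pattern matches anchored at the start of the string; then one or more of a literal 's' (lazy) (captured); then a non-word character, then one of [c8z] (captured); then one or more of a non-whitespace character (lazy).
Scanning left to right: at [0:4] match 's&zz', groups = ('s', '&z').
With 2 capturing groups, `findall` returns a 2-tuple per match.

[('s', '&z')]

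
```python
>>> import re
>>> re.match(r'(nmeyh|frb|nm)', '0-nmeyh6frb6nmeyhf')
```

`re.match` only tries the pattern at the start of the string.
Here position 0 doesn't satisfy it, so the call returns None.

None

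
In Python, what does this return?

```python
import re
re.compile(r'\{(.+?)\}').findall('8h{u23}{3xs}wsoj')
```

`findall` collects group 1 from each match (2 total).

['u23', '3xs']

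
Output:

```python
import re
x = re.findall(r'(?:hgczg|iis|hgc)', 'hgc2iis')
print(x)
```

['hgc', 'iis']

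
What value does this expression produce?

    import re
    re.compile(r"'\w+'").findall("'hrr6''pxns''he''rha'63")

["'hrr6'", "'pxns'", "'he'", "'rha'"]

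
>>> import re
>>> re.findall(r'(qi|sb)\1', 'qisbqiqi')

['qi']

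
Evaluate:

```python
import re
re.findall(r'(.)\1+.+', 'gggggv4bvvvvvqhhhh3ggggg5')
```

After group 1 captures some text, `\1` only succeeds where that same text appears again.
Scanning left to right: at [0:25] match 'gggggv4bvvvvvqhhhh3ggggg5', group 1 = 'g'.
One capturing group, so `findall` returns just the captured substring from the one match — 1 in all.

['g']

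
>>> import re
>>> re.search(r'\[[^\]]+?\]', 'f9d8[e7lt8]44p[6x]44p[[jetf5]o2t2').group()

Unlike `match`, `search` isn't anchored — it looks for the pattern anywhere in the string.
The match spans [4:11] → '[e7lt8]'.

'[e7lt8]'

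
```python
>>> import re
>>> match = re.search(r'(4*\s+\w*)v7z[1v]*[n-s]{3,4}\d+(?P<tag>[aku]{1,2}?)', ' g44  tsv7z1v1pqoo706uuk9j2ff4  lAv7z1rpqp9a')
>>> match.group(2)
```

'u'

Pattern: zero or more of the literal '4', then one or more of whitespace, then zero or more of a word character (captured); then the literal 'v7z', then zero or more of one of [1v], then 3 to 4 of a character in [n-s]; then one or more of a digit; then 1 to 2 of one of [aku] (lazy) (captured as 'tag').
Because the quantifier is non-greedy, it stops expanding at the earliest point where the rest of the pattern can succeed.
`re.search` tries every starting position until one works.
The match spans [2:22] → '44  tsv7z1v1pqoo706u'.
Captured: group 1 = '44  ts', group 2 = 'u'.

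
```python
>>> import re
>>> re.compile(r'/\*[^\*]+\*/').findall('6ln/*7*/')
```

Walking the string: at [3:8] → '/*7*/'.
Since nothing is captured, `findall` lists the 1 matched substring directly.

['/*7*/']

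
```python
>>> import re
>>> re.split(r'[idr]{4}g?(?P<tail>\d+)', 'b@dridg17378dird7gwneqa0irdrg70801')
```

Pattern: exactly 4 of one of [idr], then optionally the literal 'g'; then one or more of a digit (captured as 'tail').
Matches to split on: at [2:12] → 'dridg17378'; at [12:17] → 'dird7'; at [24:34] → 'irdrg70801'.
The group in the pattern means `split` returns the separators' captures alongside the pieces.

['b@', '17378', '', '7', 'gwneqa0', '70801', '']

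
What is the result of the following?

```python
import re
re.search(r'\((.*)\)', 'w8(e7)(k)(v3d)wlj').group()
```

'(e7)(k)(v3d)'

`search` walks the string left to right and returns the first match it finds.
The match spans [2:14] → '(e7)(k)(v3d)'.
Captured: group 1 = 'e7)(k)(v3d'.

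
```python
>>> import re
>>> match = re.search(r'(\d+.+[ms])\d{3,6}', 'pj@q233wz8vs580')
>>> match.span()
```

This matches one or more of a digit, then one or more of any character, then one of [ms] (captured); then 3 to 6 of a digit.
`re.search` tries every starting position until one works.
The match spans [4:15] → '233wz8vs580'.
Captured: group 1 = '233wz8vs'.

(4, 15)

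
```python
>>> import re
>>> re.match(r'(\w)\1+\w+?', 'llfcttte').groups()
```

('l',)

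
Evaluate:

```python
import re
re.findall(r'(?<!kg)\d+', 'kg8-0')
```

['0']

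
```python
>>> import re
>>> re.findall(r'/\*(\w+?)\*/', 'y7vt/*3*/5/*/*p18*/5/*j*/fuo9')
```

Scanning left to right: at [4:9] match '/*3*/', group 1 = '3'; at [12:19] match '/*p18*/', group 1 = 'p18'; at [20:25] match '/*j*/', group 1 = 'j'.
With a single group, `findall` returns only what that group captured — 3 items.

['3', 'p18', 'j']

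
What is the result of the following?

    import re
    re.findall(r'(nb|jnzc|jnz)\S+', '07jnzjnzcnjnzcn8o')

Because there's exactly one group, `findall` drops the full match and keeps group 1 from the one hit.

['jnz']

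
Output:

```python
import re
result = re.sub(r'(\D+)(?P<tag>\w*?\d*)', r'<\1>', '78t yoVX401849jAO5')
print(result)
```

With the lazy modifier that quantifier settles for the fewest repetitions that let the rest of the pattern succeed (the atoms after it are unaffected and can still be greedy).
The replacement refers to a captured group, so each match is rewritten using its own captured text.

78<t yoVX><jAO>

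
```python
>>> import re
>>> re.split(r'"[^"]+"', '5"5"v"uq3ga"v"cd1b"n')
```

['5', 'v', 'v', 'n']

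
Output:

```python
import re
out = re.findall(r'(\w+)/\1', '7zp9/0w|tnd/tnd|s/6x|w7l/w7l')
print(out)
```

['tnd', 'w7l']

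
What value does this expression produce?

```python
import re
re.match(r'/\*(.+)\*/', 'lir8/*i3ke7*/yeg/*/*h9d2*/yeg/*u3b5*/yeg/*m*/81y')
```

None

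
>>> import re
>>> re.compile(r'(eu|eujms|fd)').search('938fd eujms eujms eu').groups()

('fd',)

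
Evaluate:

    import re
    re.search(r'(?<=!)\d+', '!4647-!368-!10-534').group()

'4647'

Because the assertion is zero-width, the text it checks is not consumed and won't appear in the result.
The match spans [1:5] → '4647'.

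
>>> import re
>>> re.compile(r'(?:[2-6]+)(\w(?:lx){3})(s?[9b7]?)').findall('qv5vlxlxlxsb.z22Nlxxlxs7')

[('vlxlxlx', 'sb')]

Pattern: one or more of a character in [2-6] (non-capturing group); then a word character, then the literal 'lx' repeated 3 times (captured); then optionally the literal 's', then optionally one of [9b7] (captured).
With 2 capturing groups, `findall` returns a 2-tuple per match.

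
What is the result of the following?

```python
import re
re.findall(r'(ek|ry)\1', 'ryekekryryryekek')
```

A backreference is literal: `\1` must see the identical characters the first group matched.
Walking the string: at [2:6] match 'ekek', group 1 = 'ek'; at [6:10] match 'ryry', group 1 = 'ry'; at [12:16] match 'ekek', group 1 = 'ek'.
`findall` collects group 1 from each match (3 total).

['ek', 'ry', 'ek']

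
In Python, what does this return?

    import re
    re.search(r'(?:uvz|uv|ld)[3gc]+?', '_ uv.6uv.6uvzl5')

`search` walks the string left to right and returns the first match it finds.
Here nothing in the string fits, so the call returns None.

None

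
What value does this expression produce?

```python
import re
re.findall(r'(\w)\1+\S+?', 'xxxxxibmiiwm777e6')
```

['x', 'i', '7']

`\1` has to match the exact text group 1 already captured.
Walking the string: at [0:6] match 'xxxxxi', group 1 = 'x'; at [8:11] match 'iiw', group 1 = 'i'; at [12:16] match '777e', group 1 = '7'.
`findall` collects group 1 from each match (3 total).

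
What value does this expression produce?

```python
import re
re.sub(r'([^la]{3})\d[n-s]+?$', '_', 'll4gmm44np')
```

'll4g_'

`sub` substitutes '_' at each match site.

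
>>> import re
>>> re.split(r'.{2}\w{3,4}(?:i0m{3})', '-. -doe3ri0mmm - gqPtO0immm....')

['-. ', ' - gqPtO0immm....']

This matches exactly 2 of any character; then 3 to 4 of a word character; then the literal 'i0', then exactly 3 of a literal 'm' (non-capturing group).
Matches to split on: at [3:14] → '-doe3ri0mmm'.
Each match becomes a cut point; 2 segments remain.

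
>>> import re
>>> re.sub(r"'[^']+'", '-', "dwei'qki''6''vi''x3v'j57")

'dwei----j57'

Matches: at [4:9] → "'qki'"; at [9:12] → "'6'"; at [12:16] → "'vi'"; at [16:21] → "'x3v'".
`sub` substitutes '-' at each match site.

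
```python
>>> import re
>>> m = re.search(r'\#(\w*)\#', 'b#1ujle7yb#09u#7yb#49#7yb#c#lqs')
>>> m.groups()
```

`search` walks the string left to right and returns the first match it finds.
The match spans [1:11] → '#1ujle7yb#'.
Captured: group 1 = '1ujle7yb'.

('1ujle7yb',)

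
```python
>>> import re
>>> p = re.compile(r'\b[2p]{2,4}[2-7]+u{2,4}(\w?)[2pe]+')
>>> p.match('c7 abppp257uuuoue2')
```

This matches a word boundary (`\b`, zero-width); then 2 to 4 of one of [2p], then one or more of a character in [2-7], then 2 to 4 of a literal 'u'; then optionally a word character (captured); then one or more of one of [2pe].
`re.match` won't scan ahead — the pattern has to work from the very first character.
Here position 0 doesn't satisfy it, so the call returns None.

None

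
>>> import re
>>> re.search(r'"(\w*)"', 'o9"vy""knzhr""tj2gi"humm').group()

The match spans [2:6] → '"vy"'.

'"vy"'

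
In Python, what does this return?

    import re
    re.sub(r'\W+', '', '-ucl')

'ucl'

`sub` substitutes '' at each match site.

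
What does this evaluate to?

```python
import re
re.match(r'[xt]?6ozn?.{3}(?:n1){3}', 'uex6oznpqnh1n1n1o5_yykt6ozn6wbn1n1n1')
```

This matches optionally one of [xt], then the literal '6oz'; then optionally a literal 'n', then exactly 3 of any character, then the literal 'n1' repeated 3 times.
`re.match` won't scan ahead — the pattern has to work from the very first character.
Here position 0 doesn't satisfy it, so the call returns None.

None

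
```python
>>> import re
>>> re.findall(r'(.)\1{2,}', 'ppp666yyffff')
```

The backreference `\1` re-matches whatever the first group consumed, character for character.
Matches: at [0:3] match 'ppp', group 1 = 'p'; at [3:6] match '666', group 1 = '6'; at [8:12] match 'ffff', group 1 = 'f'.
Because there's exactly one group, `findall` drops the full match and keeps group 1 from each hit.

['p', '6', 'f']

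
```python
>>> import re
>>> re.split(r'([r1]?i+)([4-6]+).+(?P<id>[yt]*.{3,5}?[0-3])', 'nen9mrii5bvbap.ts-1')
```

This matches optionally one of [r1], then one or more of the literal 'i' (captured); then one or more of a character in [4-6] (captured); then one or more of any character; then zero or more of one of [yt], then 3 to 5 of any character (lazy), then a character in [0-3] (captured as 'id').
With a capturing group present, the delimiter's captured portion is kept in the result list.

['nen9m', 'rii', '5', 'ts-1', '']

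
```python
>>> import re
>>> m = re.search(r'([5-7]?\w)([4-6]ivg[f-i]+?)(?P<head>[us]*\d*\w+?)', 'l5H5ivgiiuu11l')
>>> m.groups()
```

('5H', '5ivgi', 'i')

The pattern matches optionally a character in [5-7], then a word character (captured); then a character in [4-6], then the literal 'ivg', then one or more of a character in [f-i] (lazy) (captured); then zero or more of one of [us], then zero or more of a digit, then one or more of a word character (lazy) (captured as 'head').
Unlike `match`, `search` isn't anchored — it looks for the pattern anywhere in the string.
The match spans [1:9] → '5H5ivgii'.
Captured: group 1 = '5H', group 2 = '5ivgi', group 3 = 'i'.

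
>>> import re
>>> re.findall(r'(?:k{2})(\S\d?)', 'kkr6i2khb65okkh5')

['r6', 'h5']

This matches exactly 2 of a literal 'k' (non-capturing group); then a non-whitespace character, then optionally a digit (captured).
Matches: at [0:4] match 'kkr6', group 1 = 'r6'; at [12:16] match 'kkh5', group 1 = 'h5'.
`findall` collects group 1 from each match (2 total).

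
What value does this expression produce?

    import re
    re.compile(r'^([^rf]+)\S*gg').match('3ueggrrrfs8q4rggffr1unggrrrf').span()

(0, 24)

`match` is anchored at position 0; if the pattern doesn't fit there, it returns None.
The match spans [0:24] → '3ueggrrrfs8q4rggffr1ungg'.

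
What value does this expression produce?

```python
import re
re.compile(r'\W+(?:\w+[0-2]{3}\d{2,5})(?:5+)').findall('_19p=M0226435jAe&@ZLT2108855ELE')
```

No capturing groups, so `findall` returns the 2 full match strings.

['=M0226435', '&@ZLT2108855']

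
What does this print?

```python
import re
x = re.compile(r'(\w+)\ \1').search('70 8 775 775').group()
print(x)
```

775 775

A backreference is literal: `\1` must see the identical characters the first group matched.
The match spans [5:12] → '775 775'.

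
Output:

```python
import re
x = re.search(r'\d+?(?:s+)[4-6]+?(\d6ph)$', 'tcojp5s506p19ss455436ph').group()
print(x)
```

This matches one or more of a digit (lazy); then one or more of a literal 's' (non-capturing group); then one or more of a character in [4-6] (lazy); then a digit, then the literal '6ph' (captured); then anchored at the end.
`search` walks the string left to right and returns the first match it finds.
The match spans [11:23] → '19ss455436ph'.
Captured: group 1 = '36ph'.

19ss455436ph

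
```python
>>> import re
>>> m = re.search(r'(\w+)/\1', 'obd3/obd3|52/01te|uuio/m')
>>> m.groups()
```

The match spans [0:9] → 'obd3/obd3'.
Captured: group 1 = 'obd3'.

('obd3',)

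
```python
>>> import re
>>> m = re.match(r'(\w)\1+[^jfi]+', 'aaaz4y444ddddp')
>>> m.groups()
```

The match spans [0:14] → 'aaaz4y444ddddp'.
Captured: group 1 = 'a'.

('a',)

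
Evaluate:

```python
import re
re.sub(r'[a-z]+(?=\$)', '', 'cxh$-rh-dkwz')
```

'$-rh-dkwz'

Lookahead/lookbehind check context without consuming it, so the matched span excludes the asserted characters.
Each match is replaced by ''.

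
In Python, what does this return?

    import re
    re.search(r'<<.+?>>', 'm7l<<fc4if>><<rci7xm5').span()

(3, 12)

`re.search` scans for the first position where the pattern succeeds.
The match spans [3:12] → '<<fc4if>>'.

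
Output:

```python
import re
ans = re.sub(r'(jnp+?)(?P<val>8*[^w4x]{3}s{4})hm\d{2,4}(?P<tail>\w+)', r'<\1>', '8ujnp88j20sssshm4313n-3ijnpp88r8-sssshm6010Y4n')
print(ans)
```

8u<jnp>-3i<jnpp>

Pattern: the literal 'jn', then one or more of a literal 'p' (lazy) (captured); then zero or more of the literal '8', then exactly 3 of any character except [w4x], then exactly 4 of a literal 's' (captured as 'val'); then the literal 'hm', then 2 to 4 of a digit; then one or more of a word character (captured as 'tail').
`\1` in the replacement pulls in group 1's text for each match.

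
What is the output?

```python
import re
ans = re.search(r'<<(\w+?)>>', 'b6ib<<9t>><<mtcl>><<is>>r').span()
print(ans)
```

Unlike `match`, `search` isn't anchored — it looks for the pattern anywhere in the string.
The match spans [4:10] → '<<9t>>'.
Captured: group 1 = '9t'.

(4, 10)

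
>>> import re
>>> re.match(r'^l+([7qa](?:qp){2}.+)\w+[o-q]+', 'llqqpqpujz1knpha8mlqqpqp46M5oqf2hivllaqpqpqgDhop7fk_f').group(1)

'qqpqpujz1knpha8mlqqpqp46M5oqf2hivllaqpqpqgDh'

The pattern matches anchored at the start of the string; then one or more of a literal 'l'; then one of [7qa], then the literal 'qp' repeated 2 times, then one or more of any character (captured); then one or more of a word character, then one or more of a character in [o-q].
`re.match` won't scan ahead — the pattern has to work from the very first character.
The match spans [0:48] → 'llqqpqpujz1knpha8mlqqpqp46M5oqf2hivllaqpqpqgDhop'.
Captured: group 1 = 'qqpqpujz1knpha8mlqqpqp46M5oqf2hivllaqpqpqgDh'.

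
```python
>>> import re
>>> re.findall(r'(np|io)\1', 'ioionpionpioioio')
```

['io', 'io']

`\1` has to match the exact text group 1 already captured.
Scanning left to right: at [0:4] match 'ioio', group 1 = 'io'; at [10:14] match 'ioio', group 1 = 'io'.
`findall` collects group 1 from each match (2 total).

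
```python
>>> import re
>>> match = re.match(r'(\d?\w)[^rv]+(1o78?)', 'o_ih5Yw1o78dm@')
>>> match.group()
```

'o_ih5Yw1o78'

`re.match` only tries the pattern at the start of the string.
The match spans [0:11] → 'o_ih5Yw1o78'.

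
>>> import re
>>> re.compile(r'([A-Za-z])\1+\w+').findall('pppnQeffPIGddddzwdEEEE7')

A backreference is literal: `\1` must see the identical characters the first group matched.
Scanning left to right: at [0:23] match 'pppnQeffPIGddddzwdEEEE7', group 1 = 'p'.
With a single group, `findall` returns only what that group captured — 1 item.

['p']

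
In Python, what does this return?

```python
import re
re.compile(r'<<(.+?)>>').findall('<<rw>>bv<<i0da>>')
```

['rw', 'i0da']

The `?` after the quantifier makes it lazy — it takes as little as possible before letting the rest of the pattern try.
Matches: at [0:6] match '<<rw>>', group 1 = 'rw'; at [8:16] match '<<i0da>>', group 1 = 'i0da'.
Because there's exactly one group, `findall` drops the full match and keeps group 1 from each hit.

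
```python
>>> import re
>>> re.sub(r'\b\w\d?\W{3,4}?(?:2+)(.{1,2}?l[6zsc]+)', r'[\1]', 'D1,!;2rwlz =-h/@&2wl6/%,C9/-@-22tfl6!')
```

Each match is replaced using the text its own group 1 captured.

'[rwlz] =-[wl6]/%,[tfl6]!'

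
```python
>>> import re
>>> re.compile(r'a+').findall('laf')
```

Pattern: one or more of a literal 'a'.
Scanning left to right: at [1:2] → 'a'.
`findall` yields the raw match text (1 of them) because the pattern has no groups.

['a']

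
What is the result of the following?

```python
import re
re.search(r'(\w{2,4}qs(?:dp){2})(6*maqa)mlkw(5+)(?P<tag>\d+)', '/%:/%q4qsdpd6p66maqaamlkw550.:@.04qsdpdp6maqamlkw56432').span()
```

The pattern matches 2 to 4 of a word character, then the literal 'qs', then the literal 'dp' repeated 2 times (captured); then zero or more of a literal '6', then the literal 'ma', then the literal 'qa' (captured); then the literal 'm', then the literal 'lkw'; then one or more of a literal '5' (captured); then one or more of a digit (captured as 'tag').
Unlike `match`, `search` isn't anchored — it looks for the pattern anywhere in the string.
The match spans [32:54] → '04qsdpdp6maqamlkw56432'.
Captured: group 1 = '04qsdpdp', group 2 = '6maqa', group 3 = '5', group 4 = '6432'.

(32, 54)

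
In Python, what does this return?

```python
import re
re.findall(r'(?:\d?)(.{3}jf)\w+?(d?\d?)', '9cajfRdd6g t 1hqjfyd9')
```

2 groups means each result is a tuple of 2 captured strings — 2 here.

[('9cajf', 'd'), ('1hqjf', 'd9')]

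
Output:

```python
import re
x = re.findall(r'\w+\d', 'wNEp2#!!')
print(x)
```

Pattern: one or more of a word character; then a digit.
No capturing groups, so `findall` returns the 1 full match string.

['wNEp2']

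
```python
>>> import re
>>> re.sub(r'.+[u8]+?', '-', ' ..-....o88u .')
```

'- .'

This matches one or more of any character; then one or more of one of [u8] (lazy).
`sub` substitutes '-' at each match site.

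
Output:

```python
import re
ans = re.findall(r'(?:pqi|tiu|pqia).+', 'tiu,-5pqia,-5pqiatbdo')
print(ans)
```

Walking the string: at [0:21] → 'tiu,-5pqia,-5pqiatbdo'.
`findall` yields the raw match text (1 of them) because the pattern has no groups.

['tiu,-5pqia,-5pqiatbdo']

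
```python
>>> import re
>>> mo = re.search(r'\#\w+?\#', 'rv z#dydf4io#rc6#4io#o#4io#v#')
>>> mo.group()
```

'#dydf4io#'

The match spans [4:13] → '#dydf4io#'.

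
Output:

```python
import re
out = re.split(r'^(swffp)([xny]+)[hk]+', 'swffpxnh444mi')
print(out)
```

['', 'swffp', 'xn', '444mi']

Pattern: anchored at the start of the string; then the literal 'sw', then the literal 'ffp' (captured); then one or more of one of [xny] (captured); then one or more of one of [hk].
Matches to split on: at [0:8] → 'swffpxnh'.
`re.split` interleaves the captured-group text with the surrounding fragments.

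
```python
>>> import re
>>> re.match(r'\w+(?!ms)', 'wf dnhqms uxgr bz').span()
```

`re.match` only tries the pattern at the start of the string.
The match spans [0:2] → 'wf'.

(0, 2)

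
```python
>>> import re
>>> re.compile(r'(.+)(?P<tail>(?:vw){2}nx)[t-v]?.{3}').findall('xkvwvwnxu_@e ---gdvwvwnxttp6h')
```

With 2 capturing groups, `findall` returns a 2-tuple per match.

[('xkvwvwnxu_@e ---gd', 'vwvwnx')]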